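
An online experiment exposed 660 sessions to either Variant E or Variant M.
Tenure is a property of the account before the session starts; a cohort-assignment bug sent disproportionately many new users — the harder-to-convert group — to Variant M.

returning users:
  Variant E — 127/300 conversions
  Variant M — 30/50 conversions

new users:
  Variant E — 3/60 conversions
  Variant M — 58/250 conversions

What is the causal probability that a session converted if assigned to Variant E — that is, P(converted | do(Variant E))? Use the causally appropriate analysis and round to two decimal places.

0.25

The stratified and pooled comparisons disagree (Variant M wins within each user tenure; Variant E wins overall), so the answer turns on the causal role of user tenure.
User tenure satisfies the back-door criterion: it is not a descendant of the variant, and it blocks the spurious path from variant to outcome. Adjusting for it (i.e., using the within-user tenure rates) gives the causal effect.
Standardising Variant E to the population user tenure mix: 0.530·127/300 + 0.470·3/60 = 0.248.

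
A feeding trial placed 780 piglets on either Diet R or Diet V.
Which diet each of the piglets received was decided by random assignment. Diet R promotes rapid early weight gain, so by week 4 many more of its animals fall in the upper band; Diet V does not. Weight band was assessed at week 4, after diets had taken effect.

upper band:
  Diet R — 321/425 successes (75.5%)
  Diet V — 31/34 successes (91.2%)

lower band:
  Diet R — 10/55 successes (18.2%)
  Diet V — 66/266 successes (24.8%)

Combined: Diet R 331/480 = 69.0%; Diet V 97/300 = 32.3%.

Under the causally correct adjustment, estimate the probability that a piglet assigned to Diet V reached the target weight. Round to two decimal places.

0.32

Stratifying would compare diets among piglets the diets themselves sorted into week-4 weight band groups — a form of selection on an intermediate. The unconditioned pooled rates give the total causal effect.
So P(outcome | do(Diet V)) is just the pooled rate for Diet V: 97/300 = 0.323.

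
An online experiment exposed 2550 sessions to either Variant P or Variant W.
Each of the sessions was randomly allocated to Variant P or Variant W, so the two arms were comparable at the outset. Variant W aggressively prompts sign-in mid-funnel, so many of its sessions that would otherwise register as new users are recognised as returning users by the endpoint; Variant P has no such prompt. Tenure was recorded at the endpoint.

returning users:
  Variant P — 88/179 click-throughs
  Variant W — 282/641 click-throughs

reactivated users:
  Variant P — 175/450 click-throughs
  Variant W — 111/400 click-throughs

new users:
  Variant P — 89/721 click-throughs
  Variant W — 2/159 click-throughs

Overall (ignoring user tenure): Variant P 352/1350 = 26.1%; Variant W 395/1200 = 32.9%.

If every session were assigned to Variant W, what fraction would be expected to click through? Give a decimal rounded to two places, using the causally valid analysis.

User tenure here is a post-treatment variable shaped by the variant; conditioning on it would introduce bias rather than remove it. The overall comparison is the causal one.
So P(outcome | do(Variant W)) is just the pooled rate for Variant W: 395/1200 = 0.329.

0.33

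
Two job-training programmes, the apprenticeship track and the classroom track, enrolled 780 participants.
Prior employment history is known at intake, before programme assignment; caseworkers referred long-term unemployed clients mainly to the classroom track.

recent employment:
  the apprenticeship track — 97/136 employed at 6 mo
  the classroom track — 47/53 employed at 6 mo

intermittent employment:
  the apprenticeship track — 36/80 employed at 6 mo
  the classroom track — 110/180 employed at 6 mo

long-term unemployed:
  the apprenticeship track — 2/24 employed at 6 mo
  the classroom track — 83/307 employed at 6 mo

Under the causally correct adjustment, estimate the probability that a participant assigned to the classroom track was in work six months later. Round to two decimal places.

0.53

Prior employment history is set before the programme has any effect — it is not caused by the programme — and it independently drives the outcome. That makes it a confounder, so the causal comparison is within prior employment history levels.
Standardising the classroom track to the population prior employment history mix: 0.242·47/53 + 0.333·110/180 + 0.424·83/307 = 0.533.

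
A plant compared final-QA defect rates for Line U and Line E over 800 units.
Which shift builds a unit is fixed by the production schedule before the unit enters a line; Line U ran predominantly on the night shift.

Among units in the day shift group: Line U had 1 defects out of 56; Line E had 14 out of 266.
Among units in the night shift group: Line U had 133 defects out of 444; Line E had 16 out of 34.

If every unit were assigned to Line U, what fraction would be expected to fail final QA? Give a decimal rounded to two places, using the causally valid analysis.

0.19

The shift-specific comparison favours Line U throughout, but the pooled figures favour Line E. The question is whether to condition on shift.
Since shift is a pre-existing factor (not a product of the line) and it affects the outcome on its own, it is a confounder. The stratified rates, not the pooled rate, identify the causal effect.
Standardising Line U to the population shift mix: 0.403·1/56 + 0.598·133/444 = 0.186.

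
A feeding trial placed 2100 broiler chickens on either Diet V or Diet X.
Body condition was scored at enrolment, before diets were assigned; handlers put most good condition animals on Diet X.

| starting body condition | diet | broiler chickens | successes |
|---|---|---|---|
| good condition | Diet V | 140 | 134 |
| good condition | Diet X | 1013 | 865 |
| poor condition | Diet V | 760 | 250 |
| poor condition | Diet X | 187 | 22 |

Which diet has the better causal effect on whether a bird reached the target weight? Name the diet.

Nothing the diet does changes starting body condition; the imbalance is an allocation artefact. With starting body condition also predicting the outcome, the pooled figure is confounded, and the within-stratum comparison is the causal one.
Within each level — good condition: 95.7% vs 85.4%; poor condition: 32.9% vs 11.8% — Diet V is higher every time.

Diet V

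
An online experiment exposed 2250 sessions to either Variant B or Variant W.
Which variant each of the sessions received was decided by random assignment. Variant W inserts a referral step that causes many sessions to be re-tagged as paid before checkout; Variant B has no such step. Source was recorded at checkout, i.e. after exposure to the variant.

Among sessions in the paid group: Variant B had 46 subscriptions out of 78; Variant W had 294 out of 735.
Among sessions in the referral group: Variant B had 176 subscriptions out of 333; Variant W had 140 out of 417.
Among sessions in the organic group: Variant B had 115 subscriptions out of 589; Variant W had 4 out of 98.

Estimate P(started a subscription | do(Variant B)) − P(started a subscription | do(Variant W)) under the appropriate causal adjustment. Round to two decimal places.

-0.01

Traffic source is downstream of the variant. One should not condition on a consequence of treatment, so the overall rates are the right comparison.
The causal difference is the pooled difference: 0.337 − 0.350 = -0.013.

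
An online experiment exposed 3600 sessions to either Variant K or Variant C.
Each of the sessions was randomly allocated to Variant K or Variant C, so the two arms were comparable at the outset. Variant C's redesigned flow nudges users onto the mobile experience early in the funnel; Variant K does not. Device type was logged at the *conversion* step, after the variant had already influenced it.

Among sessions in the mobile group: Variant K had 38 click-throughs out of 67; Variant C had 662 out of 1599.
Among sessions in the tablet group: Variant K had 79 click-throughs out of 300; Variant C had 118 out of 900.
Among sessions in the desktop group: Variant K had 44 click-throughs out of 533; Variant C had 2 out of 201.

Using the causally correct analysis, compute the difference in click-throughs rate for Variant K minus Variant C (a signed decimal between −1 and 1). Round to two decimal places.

Because the variant influences device type, device type is a post-treatment mediator, not a confounder. Stratifying on it would bias the estimate; the causal effect is the crude pooled difference.
The causal difference is the pooled difference: 0.179 − 0.290 = -0.111.

-0.11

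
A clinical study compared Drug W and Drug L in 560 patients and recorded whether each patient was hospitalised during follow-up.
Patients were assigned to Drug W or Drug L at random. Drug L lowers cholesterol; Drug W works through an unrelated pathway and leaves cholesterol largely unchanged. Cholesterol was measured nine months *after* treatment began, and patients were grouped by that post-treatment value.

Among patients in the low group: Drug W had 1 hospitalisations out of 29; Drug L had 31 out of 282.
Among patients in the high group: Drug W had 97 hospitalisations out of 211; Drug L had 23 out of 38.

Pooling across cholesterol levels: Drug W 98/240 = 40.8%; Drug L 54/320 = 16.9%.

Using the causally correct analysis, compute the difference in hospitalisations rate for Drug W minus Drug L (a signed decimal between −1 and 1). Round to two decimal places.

Cholesterol here is a post-treatment variable shaped by the drug; conditioning on it would introduce bias rather than remove it. The overall comparison is the causal one.
The causal difference is the pooled difference: 0.408 − 0.169 = +0.240.

+0.24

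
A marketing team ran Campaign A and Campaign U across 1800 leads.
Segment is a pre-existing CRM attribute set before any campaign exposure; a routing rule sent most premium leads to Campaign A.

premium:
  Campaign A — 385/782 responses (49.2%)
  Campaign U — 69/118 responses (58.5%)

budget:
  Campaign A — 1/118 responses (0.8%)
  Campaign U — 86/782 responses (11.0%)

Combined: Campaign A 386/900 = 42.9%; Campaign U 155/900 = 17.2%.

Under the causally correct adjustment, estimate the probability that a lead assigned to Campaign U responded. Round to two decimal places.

0.35

The imbalance in customer segment arose from how leads were allocated, not from anything the campaign did; and customer segment independently affects the outcome. The pooled gap is confounded — condition on customer segment.
Standardising Campaign U to the population customer segment mix: 0.500·69/118 + 0.500·86/782 = 0.347.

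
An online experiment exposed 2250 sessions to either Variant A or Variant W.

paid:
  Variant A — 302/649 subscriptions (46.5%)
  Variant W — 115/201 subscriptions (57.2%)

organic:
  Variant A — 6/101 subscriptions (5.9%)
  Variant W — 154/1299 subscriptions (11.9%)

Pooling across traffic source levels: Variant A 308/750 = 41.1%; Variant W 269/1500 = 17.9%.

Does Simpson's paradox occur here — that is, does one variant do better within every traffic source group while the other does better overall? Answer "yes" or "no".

Within each traffic source level (paid 46.5% vs 57.2%; organic 5.9% vs 11.9%), Variant W has the higher rate every time. Pooled: 41.1% vs 17.9% — Variant A has the higher rate overall. The two comparisons disagree.

yes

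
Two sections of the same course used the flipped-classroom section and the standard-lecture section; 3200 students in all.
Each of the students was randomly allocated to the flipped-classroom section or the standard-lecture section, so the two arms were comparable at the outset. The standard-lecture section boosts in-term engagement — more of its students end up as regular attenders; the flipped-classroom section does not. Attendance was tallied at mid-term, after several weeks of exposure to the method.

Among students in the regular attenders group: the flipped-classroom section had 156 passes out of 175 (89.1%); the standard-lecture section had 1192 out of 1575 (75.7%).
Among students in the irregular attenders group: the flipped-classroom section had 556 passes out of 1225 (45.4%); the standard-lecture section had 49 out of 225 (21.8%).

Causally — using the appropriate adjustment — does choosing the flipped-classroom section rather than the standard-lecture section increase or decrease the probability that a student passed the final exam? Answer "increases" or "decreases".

Within every mid-term attendance level the flipped-classroom section has the higher rate, yet pooled the standard-lecture section does — Simpson's reversal.
The distribution of mid-term attendance is itself part of what the teaching method does — it is an intermediate outcome. Holding it fixed would remove that part of the effect; the total effect is the pooled difference.
Pooled: the flipped-classroom section 50.9% vs the standard-lecture section 68.9%; the standard-lecture section is higher overall.

decreases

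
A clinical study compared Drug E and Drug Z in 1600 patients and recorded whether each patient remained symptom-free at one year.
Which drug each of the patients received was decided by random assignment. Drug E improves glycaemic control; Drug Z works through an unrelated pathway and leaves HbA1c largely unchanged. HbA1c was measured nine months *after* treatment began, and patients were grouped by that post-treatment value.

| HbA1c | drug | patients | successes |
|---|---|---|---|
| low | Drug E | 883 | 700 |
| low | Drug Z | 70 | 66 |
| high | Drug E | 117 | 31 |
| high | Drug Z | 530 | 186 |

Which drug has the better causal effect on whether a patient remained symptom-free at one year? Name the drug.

Drug E

HbA1c is recorded after the drug and is itself shifted by it — it sits on the causal path from drug to outcome. Conditioning on a mediator would strip out part of the effect we want; the pooled comparison gives the total causal effect.
Pooled: Drug E 73.1% vs Drug Z 42.0%; Drug E is higher overall.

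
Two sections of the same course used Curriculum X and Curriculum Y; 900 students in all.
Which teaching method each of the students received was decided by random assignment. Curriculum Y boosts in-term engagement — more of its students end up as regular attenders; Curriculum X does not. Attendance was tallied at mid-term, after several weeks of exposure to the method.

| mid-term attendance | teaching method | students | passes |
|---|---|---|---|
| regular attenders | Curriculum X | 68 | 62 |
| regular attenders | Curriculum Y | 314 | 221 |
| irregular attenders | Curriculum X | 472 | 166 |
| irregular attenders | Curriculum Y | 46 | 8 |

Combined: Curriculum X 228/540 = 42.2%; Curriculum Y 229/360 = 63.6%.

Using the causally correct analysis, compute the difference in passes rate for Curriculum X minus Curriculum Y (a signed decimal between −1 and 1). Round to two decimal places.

-0.21

Curriculum X is higher inside every mid-term attendance stratum but Curriculum Y is higher in aggregate. Whether to stratify depends on how mid-term attendance relates to the teaching method.
Because the teaching method influences mid-term attendance, mid-term attendance is a post-treatment mediator, not a confounder. Stratifying on it would bias the estimate; the causal effect is the crude pooled difference.
The causal difference is the pooled difference: 0.422 − 0.636 = -0.214.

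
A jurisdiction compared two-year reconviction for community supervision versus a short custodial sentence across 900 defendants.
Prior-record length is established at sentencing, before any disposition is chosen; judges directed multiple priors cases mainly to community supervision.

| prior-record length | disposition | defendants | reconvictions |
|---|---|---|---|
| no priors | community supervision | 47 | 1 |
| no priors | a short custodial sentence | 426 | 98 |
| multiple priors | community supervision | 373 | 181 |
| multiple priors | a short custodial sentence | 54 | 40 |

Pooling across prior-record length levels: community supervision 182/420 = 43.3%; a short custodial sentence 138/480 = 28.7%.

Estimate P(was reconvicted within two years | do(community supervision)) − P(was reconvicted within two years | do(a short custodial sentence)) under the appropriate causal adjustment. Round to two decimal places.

The prior-record length-specific comparison favours community supervision throughout, but the pooled figures favour a short custodial sentence. The question is whether to condition on prior-record length.
Prior-record length is set before the disposition has any effect — it is not caused by the disposition — and it independently drives the outcome. That makes it a confounder, so the causal comparison is within prior-record length levels.
Adjusting over the population distribution of prior-record length: 0.526·(0.021−0.230) + 0.474·(0.485−0.741) = -0.231.

-0.23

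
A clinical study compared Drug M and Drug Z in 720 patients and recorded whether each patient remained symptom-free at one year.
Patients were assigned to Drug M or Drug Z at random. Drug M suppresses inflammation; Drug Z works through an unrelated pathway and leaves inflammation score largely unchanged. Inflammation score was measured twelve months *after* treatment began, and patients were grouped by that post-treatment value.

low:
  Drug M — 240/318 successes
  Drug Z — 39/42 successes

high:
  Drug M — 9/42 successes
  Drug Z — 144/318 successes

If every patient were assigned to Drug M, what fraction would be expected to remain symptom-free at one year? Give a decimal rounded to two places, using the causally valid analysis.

Inflammation score here is a post-treatment variable shaped by the drug; conditioning on it would introduce bias rather than remove it. The overall comparison is the causal one.
So P(outcome | do(Drug M)) is just the pooled rate for Drug M: 249/360 = 0.692.

0.69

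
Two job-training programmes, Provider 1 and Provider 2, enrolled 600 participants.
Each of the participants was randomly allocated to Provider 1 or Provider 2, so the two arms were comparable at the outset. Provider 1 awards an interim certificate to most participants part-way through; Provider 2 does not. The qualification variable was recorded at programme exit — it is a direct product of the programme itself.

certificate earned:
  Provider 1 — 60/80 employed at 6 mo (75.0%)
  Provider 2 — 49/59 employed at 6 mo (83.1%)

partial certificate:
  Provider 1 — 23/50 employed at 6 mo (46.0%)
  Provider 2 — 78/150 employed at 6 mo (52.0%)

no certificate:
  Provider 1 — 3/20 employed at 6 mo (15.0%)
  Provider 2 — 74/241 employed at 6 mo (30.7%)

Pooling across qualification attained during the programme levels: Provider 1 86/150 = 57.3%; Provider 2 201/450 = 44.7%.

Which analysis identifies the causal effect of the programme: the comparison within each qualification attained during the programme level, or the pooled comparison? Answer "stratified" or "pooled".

pooled

Because the programme influences qualification attained during the programme, qualification attained during the programme is a post-treatment mediator, not a confounder. Stratifying on it would bias the estimate; the causal effect is the crude pooled difference.
Pooled: Provider 1 57.3% vs Provider 2 44.7%; Provider 1 is higher overall.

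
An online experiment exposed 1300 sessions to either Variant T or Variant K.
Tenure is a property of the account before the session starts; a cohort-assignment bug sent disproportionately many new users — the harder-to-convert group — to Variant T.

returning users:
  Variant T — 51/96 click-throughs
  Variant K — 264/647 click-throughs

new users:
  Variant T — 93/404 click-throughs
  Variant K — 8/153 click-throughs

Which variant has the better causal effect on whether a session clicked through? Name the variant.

Here user tenure is a common cause — it drives both which variant a case falls under and the outcome. The crude comparison mixes populations; the stratum-specific rates are the causally relevant ones.
Within each level — returning users: 53.1% vs 40.8%; new users: 23.0% vs 5.2% — Variant T is higher every time.

Variant T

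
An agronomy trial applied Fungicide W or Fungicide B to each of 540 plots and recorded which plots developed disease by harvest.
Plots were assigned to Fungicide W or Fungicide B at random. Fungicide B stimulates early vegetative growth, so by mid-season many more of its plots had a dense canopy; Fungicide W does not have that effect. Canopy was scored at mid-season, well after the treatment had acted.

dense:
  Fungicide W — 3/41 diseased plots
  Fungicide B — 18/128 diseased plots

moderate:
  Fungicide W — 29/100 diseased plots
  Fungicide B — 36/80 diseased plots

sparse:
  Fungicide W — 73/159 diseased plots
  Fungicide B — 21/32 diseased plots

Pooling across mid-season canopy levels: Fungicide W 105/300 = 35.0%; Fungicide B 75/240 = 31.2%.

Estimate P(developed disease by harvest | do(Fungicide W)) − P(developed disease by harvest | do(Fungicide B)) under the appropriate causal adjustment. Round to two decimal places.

+0.04

Mid-season canopy here is a post-treatment variable shaped by the fungicide; conditioning on it would introduce bias rather than remove it. The overall comparison is the causal one.
The causal difference is the pooled difference: 0.350 − 0.312 = +0.037.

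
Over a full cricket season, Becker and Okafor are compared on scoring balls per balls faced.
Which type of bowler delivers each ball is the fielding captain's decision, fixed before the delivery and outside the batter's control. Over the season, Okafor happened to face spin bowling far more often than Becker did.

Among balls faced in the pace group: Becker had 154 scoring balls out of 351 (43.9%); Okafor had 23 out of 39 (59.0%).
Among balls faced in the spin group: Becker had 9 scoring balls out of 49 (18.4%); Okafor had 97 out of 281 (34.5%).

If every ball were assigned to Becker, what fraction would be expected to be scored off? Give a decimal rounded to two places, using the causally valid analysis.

0.32

Okafor is higher inside every bowling type stratum but Becker is higher in aggregate. Whether to stratify depends on how bowling type relates to the player.
Nothing the player does changes bowling type; the imbalance is an allocation artefact. With bowling type also predicting the outcome, the pooled figure is confounded, and the within-stratum comparison is the causal one.
Standardising Becker to the population bowling type mix: 0.542·154/351 + 0.458·9/49 = 0.322.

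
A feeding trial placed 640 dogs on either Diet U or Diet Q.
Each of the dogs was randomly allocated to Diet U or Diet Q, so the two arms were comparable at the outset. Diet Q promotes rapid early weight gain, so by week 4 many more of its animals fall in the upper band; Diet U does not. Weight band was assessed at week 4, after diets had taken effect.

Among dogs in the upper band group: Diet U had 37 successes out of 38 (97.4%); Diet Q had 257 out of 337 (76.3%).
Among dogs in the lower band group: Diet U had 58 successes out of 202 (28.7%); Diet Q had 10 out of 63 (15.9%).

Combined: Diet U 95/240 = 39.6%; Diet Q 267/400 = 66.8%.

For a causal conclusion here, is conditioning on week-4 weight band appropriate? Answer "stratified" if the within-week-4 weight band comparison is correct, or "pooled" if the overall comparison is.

pooled

Week-4 weight band lies on the pathway diet → week-4 weight band → outcome, so adjusting for it blocks the indirect effect. For the total causal effect of diet, use the unadjusted pooled rates.
Pooled: Diet U 39.6% vs Diet Q 66.8%; Diet Q is higher overall.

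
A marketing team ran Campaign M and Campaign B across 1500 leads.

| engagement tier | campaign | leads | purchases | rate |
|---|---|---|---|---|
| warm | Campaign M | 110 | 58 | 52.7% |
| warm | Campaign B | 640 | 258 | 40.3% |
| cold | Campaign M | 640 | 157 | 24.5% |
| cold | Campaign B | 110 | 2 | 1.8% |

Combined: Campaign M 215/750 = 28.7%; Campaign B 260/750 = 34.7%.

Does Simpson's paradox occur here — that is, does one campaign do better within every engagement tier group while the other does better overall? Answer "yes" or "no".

Within each engagement tier level (warm 52.7% vs 40.3%; cold 24.5% vs 1.8%), Campaign M has the higher rate every time. Pooled: 28.7% vs 34.7% — Campaign B has the higher rate overall. The two comparisons disagree.

yes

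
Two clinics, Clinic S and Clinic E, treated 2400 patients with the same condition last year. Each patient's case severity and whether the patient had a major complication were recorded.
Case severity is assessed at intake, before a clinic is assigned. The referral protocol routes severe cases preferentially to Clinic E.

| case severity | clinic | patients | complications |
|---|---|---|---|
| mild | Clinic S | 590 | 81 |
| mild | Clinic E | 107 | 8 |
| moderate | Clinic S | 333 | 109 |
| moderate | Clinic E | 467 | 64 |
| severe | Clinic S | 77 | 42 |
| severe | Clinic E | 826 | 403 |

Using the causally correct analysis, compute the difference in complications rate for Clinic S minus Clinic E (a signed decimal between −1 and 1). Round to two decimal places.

+0.10

Within every case severity level Clinic E has the lower rate, yet pooled Clinic S does — Simpson's reversal.
Case severity is set before the clinic has any effect — it is not caused by the clinic — and it independently drives the outcome. That makes it a confounder, so the causal comparison is within case severity levels.
Adjusting over the population distribution of case severity: 0.290·(0.137−0.075) + 0.333·(0.327−0.137) + 0.376·(0.545−0.488) = +0.103.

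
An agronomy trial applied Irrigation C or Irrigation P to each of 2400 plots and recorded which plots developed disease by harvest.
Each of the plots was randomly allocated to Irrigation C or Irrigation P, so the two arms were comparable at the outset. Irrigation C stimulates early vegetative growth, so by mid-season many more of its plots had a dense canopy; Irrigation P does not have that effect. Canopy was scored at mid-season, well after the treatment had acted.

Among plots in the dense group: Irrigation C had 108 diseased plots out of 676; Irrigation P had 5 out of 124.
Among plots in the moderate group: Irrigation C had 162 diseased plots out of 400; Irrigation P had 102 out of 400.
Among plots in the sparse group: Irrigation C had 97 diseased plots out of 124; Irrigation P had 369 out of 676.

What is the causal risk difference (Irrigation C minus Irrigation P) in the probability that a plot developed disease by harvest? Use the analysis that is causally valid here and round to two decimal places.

Mid-season canopy is downstream of the irrigation. One should not condition on a consequence of treatment, so the overall rates are the right comparison.
The causal difference is the pooled difference: 0.306 − 0.397 = -0.091.

-0.09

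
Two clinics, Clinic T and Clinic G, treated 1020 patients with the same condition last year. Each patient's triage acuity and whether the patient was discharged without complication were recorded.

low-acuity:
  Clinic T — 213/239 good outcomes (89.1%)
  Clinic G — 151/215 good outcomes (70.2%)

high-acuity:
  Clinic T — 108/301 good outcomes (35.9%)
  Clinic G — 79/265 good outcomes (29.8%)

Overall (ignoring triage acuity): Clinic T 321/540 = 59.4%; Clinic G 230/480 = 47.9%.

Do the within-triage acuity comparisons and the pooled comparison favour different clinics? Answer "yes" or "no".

no

Within each triage acuity level (low-acuity 89.1% vs 70.2%; high-acuity 35.9% vs 29.8%), Clinic T has the higher rate every time. Pooled: 59.4% vs 47.9% — Clinic T has the higher rate overall. They agree.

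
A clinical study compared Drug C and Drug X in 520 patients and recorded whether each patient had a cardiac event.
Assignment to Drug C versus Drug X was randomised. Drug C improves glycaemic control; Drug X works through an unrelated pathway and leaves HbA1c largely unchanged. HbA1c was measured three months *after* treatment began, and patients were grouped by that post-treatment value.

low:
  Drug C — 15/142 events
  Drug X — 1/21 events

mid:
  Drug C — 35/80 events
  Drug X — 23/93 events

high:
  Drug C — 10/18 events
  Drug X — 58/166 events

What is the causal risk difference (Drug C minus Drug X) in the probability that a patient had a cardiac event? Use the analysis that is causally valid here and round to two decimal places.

The HbA1c-specific comparison favours Drug X throughout, but the pooled figures favour Drug C. The question is whether to condition on HbA1c.
HbA1c lies on the pathway drug → HbA1c → outcome, so adjusting for it blocks the indirect effect. For the total causal effect of drug, use the unadjusted pooled rates.
The causal difference is the pooled difference: 0.250 − 0.293 = -0.043.

-0.04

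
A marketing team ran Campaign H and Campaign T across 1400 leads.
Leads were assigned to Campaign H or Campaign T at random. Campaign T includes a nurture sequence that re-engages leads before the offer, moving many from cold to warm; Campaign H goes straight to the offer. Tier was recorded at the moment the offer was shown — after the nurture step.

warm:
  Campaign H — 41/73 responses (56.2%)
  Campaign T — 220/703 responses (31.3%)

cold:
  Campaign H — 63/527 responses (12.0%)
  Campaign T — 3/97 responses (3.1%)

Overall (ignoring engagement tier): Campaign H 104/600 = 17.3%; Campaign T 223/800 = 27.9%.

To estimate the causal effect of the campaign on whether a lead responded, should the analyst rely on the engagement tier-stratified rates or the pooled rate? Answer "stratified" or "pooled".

Within every engagement tier level Campaign H has the higher rate, yet pooled Campaign T does — Simpson's reversal.
Because the campaign influences engagement tier, engagement tier is a post-treatment mediator, not a confounder. Stratifying on it would bias the estimate; the causal effect is the crude pooled difference.
Pooled: Campaign H 17.3% vs Campaign T 27.9%; Campaign T is higher overall.

pooled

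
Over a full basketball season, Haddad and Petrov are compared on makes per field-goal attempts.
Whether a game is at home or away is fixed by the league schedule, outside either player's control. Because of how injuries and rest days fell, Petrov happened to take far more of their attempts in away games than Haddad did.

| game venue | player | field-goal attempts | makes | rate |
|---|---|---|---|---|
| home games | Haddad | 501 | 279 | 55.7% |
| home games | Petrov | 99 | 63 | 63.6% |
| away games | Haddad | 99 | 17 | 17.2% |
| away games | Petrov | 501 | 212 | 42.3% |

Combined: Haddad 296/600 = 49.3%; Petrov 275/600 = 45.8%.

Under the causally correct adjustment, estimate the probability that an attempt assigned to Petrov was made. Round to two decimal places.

0.53

Game venue satisfies the back-door criterion: it is not a descendant of the player, and it blocks the spurious path from player to outcome. Adjusting for it (i.e., using the within-game venue rates) gives the causal effect.
Standardising Petrov to the population game venue mix: 0.500·63/99 + 0.500·212/501 = 0.530.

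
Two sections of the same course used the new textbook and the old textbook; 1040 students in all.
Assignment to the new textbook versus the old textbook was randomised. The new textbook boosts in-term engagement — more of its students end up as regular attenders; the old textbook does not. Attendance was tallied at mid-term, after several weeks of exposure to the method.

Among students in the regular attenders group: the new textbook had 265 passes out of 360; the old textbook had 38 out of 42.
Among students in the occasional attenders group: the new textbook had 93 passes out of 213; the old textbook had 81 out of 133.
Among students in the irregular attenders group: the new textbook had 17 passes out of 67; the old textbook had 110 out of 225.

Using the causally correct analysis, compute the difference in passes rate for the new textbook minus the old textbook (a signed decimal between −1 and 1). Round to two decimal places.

Mid-term attendance is recorded after the teaching method and is itself shifted by it — it sits on the causal path from teaching method to outcome. Conditioning on a mediator would strip out part of the effect we want; the pooled comparison gives the total causal effect.
The causal difference is the pooled difference: 0.586 − 0.573 = +0.013.

+0.01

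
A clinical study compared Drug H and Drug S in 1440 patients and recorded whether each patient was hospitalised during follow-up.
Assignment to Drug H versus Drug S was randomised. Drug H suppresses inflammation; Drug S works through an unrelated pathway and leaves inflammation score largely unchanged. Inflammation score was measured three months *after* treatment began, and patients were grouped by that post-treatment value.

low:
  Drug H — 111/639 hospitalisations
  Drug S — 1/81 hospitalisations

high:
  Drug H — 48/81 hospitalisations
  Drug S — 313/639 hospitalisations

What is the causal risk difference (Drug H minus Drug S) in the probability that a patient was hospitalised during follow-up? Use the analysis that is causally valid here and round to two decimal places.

-0.22

Inflammation score lies on the pathway drug → inflammation score → outcome, so adjusting for it blocks the indirect effect. For the total causal effect of drug, use the unadjusted pooled rates.
The causal difference is the pooled difference: 0.221 − 0.436 = -0.215.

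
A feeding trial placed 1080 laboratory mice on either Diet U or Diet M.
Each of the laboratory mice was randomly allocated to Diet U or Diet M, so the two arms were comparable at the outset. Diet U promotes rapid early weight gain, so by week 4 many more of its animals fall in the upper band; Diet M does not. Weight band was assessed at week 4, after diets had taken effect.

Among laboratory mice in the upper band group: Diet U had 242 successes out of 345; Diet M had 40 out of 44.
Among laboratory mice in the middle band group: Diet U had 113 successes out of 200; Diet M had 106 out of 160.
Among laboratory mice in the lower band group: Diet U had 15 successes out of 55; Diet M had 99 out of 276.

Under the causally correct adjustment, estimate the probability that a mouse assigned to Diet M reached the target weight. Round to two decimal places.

The stratified and pooled comparisons disagree (Diet M wins within each week-4 weight band; Diet U wins overall), so the answer turns on the causal role of week-4 weight band.
Because the diet influences week-4 weight band, week-4 weight band is a post-treatment mediator, not a confounder. Stratifying on it would bias the estimate; the causal effect is the crude pooled difference.
So P(outcome | do(Diet M)) is just the pooled rate for Diet M: 245/480 = 0.510.

0.51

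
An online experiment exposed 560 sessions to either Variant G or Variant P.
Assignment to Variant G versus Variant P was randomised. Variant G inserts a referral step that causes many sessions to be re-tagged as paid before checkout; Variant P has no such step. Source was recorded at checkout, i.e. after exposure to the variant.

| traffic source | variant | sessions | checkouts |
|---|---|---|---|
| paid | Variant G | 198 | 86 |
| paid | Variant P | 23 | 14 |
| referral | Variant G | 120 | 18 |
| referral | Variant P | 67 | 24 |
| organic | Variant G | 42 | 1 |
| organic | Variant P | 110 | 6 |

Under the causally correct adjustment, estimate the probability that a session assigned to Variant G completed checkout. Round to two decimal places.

Traffic source is recorded after the variant and is itself shifted by it — it sits on the causal path from variant to outcome. Conditioning on a mediator would strip out part of the effect we want; the pooled comparison gives the total causal effect.
So P(outcome | do(Variant G)) is just the pooled rate for Variant G: 105/360 = 0.292.

0.29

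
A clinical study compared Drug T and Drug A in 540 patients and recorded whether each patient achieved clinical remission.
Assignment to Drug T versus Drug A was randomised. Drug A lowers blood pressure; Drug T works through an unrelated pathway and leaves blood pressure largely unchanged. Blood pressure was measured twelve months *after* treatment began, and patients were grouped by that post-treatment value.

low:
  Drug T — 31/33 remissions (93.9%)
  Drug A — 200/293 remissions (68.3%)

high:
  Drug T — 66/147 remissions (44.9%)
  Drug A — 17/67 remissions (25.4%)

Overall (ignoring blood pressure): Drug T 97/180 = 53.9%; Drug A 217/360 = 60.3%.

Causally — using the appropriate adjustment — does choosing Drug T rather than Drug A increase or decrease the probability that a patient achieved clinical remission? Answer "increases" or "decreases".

decreases

Within every blood pressure level Drug T has the higher rate, yet pooled Drug A does — Simpson's reversal.
Because the drug influences blood pressure, blood pressure is a post-treatment mediator, not a confounder. Stratifying on it would bias the estimate; the causal effect is the crude pooled difference.
Pooled: Drug T 53.9% vs Drug A 60.3%; Drug A is higher overall.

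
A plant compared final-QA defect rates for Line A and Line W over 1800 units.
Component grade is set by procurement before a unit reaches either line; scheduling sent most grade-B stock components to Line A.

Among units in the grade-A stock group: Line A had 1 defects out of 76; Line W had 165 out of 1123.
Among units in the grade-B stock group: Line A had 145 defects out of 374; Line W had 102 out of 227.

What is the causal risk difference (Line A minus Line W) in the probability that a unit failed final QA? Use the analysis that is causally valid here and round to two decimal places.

-0.11

The imbalance in component grade arose from how units were allocated, not from anything the line did; and component grade independently affects the outcome. The pooled gap is confounded — condition on component grade.
Adjusting over the population distribution of component grade: 0.666·(0.013−0.147) + 0.334·(0.388−0.449) = -0.110.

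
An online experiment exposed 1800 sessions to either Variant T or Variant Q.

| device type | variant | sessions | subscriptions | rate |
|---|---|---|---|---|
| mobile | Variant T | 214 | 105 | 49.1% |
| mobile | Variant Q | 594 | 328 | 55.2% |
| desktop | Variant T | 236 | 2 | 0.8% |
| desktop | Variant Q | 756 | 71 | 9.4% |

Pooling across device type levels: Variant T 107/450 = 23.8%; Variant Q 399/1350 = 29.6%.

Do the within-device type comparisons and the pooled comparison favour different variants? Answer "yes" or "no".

Within each device type level (mobile 49.1% vs 55.2%; desktop 0.8% vs 9.4%), Variant Q has the higher rate every time. Pooled: 23.8% vs 29.6% — Variant Q has the higher rate overall. They agree.

no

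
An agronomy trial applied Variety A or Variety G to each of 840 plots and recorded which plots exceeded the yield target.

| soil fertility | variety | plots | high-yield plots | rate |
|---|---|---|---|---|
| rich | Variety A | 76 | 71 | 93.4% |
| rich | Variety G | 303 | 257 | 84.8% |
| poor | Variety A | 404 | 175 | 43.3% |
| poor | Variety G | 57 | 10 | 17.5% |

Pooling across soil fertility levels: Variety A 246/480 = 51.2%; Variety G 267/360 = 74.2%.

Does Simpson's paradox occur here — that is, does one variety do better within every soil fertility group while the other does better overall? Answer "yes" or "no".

yes

Within each soil fertility level (rich 93.4% vs 84.8%; poor 43.3% vs 17.5%), Variety A has the higher rate every time. Pooled: 51.2% vs 74.2% — Variety G has the higher rate overall. The two comparisons disagree.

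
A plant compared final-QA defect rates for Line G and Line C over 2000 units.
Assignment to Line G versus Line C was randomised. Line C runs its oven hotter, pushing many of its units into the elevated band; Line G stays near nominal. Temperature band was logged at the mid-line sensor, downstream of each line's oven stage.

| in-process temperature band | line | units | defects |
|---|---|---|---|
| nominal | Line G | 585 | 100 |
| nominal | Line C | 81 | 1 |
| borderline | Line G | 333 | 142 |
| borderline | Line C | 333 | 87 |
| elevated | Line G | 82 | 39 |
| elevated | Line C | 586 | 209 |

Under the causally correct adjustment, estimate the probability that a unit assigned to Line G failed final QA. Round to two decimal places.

0.28

Within every in-process temperature band level Line C has the lower rate, yet pooled Line G does — Simpson's reversal.
The distribution of in-process temperature band is itself part of what the line does — it is an intermediate outcome. Holding it fixed would remove that part of the effect; the total effect is the pooled difference.
So P(outcome | do(Line G)) is just the pooled rate for Line G: 281/1000 = 0.281.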